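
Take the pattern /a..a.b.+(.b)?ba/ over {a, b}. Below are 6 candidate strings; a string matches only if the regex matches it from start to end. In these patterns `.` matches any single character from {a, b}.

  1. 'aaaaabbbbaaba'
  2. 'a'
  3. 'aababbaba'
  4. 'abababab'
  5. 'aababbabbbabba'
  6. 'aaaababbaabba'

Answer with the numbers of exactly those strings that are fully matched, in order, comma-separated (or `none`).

1, 3, 5

1 → match
2 → no match — must end with 'ba'
3 → match
4 → no match — must end with 'ba'
5 → match
6 → no match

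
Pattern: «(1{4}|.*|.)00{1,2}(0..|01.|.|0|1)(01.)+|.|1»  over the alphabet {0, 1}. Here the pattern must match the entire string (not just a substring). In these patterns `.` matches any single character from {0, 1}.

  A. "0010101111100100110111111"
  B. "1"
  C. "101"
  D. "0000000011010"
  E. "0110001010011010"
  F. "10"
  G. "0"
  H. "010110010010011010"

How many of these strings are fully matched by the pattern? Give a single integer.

4

A → no match
B → match
C → no match
D → match
E → match
F → no match
G → match
H → no match
Total matched: 4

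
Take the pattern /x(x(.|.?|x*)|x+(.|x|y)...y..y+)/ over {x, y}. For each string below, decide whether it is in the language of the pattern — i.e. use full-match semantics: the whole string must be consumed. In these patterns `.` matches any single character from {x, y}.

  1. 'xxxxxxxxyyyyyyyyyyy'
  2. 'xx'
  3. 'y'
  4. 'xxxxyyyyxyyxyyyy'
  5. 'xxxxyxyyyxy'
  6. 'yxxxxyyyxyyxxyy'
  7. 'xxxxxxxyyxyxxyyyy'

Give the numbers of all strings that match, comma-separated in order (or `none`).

1 → match
2 → match
3 → no match — must start with 'xx'
4 → no match
5 → match
6 → no match — must start with 'xx'
7 → match

1, 2, 5, 7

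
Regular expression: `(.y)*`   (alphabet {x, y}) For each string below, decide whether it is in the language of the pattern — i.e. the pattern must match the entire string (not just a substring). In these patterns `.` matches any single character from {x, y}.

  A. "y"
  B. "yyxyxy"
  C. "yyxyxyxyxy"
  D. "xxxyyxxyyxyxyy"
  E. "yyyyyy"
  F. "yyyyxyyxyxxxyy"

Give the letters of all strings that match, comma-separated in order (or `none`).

A. "y" → no match
B. "yyxyxy" → match
C. "yyxyxyxyxy" → match
D → no match
E. "yyyyyy" → match
F → no match

B, C, E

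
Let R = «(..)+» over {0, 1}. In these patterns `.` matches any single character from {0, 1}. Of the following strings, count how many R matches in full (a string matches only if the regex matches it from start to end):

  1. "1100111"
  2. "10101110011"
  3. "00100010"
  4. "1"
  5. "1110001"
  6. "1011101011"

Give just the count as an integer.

1 → no match
2 → no match
3 → match
4 → no match
5 → no match
6 → match
Total matched: 2

2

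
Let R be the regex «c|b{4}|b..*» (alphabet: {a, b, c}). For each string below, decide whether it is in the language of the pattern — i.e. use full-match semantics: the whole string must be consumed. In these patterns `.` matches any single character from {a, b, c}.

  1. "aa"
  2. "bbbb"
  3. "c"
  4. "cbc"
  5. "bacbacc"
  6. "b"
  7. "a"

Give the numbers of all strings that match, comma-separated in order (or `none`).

1 → no match
2 → match
3 → match
4 → no match
5 → match
6 → no match
7 → no match

2, 3, 5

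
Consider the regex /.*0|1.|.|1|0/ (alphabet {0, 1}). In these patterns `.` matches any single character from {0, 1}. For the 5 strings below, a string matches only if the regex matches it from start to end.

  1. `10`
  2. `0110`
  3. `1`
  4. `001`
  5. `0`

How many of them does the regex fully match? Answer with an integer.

1 → match
2 → match
3 → match
4 → no match
5 → match
Total matched: 4

4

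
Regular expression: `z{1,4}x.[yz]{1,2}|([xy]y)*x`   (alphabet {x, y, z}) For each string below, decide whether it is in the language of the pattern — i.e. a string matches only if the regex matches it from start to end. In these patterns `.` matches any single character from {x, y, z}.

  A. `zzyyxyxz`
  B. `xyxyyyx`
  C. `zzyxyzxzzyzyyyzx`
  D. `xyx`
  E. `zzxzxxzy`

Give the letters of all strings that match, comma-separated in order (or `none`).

A → no match
B → match
C → no match
D → match
E → no match

B, D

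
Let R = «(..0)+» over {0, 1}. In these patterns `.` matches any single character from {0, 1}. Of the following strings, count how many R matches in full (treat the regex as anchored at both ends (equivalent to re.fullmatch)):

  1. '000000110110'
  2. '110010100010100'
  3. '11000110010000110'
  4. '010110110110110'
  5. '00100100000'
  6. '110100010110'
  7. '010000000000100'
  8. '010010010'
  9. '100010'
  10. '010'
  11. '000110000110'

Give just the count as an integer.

9

1 → match
2 → match
3 → no match
4 → match
5 → no match
6 → match
7 → match
8 → match
9 → match
10 → match
11 → match
Total matched: 9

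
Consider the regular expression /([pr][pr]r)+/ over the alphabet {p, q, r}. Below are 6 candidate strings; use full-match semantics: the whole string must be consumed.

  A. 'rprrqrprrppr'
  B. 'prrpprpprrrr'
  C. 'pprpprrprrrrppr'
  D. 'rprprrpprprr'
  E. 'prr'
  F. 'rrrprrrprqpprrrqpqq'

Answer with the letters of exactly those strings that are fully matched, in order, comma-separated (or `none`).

A → no match
B → match
C → match
D → match
E → match
F → no match — must end with 'r'

B, C, D, E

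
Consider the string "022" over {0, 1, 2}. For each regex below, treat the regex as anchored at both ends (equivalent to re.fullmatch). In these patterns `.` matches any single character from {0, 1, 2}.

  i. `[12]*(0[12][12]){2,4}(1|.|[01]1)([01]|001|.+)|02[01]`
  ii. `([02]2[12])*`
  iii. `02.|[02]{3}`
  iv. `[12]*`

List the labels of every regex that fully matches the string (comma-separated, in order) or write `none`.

ii, iii

i → no match
ii → match
iii → match
iv → no match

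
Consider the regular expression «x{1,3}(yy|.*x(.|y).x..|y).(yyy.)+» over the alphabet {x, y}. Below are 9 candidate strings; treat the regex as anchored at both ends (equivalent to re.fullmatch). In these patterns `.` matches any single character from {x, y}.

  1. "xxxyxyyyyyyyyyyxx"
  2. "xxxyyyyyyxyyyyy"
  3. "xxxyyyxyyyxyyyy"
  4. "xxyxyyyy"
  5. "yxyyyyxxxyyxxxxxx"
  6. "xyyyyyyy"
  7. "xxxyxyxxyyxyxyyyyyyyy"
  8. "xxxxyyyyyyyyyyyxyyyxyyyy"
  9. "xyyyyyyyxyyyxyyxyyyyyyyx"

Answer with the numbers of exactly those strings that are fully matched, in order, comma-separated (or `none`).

4, 6

1 → no match
2 → no match
3 → no match
4 → match
5 → no match — must start with "x"
6 → match
7 → no match
8 → no match
9 → no match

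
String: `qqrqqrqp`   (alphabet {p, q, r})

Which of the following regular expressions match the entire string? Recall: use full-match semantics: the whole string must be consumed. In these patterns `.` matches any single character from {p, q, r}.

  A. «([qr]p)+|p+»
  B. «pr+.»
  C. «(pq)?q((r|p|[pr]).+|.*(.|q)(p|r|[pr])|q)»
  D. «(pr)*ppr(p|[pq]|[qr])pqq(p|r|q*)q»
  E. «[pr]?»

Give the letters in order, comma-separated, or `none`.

A → no match
B → no match — must start with `pr`
C → match
D → no match — must end with `q`
E → no match

C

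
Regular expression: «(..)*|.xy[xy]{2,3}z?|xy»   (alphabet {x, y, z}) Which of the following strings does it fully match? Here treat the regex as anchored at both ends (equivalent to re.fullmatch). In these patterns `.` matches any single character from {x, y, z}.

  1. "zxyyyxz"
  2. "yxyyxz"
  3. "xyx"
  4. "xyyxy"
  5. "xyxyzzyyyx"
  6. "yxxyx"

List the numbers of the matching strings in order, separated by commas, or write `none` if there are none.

1, 2, 5

1. "zxyyyxz" → match
2. "yxyyxz" → match
3. "xyx" → no match
4. "xyyxy" → no match
5. "xyxyzzyyyx" → match
6. "yxxyx" → no match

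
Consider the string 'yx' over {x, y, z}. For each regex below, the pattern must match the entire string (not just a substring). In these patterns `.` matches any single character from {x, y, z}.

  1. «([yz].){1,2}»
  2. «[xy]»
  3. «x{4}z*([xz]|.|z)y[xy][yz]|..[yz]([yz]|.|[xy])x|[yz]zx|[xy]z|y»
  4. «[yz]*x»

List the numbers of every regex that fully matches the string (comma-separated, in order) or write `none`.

1 → match
2 → no match
3 → no match
4 → match

1, 4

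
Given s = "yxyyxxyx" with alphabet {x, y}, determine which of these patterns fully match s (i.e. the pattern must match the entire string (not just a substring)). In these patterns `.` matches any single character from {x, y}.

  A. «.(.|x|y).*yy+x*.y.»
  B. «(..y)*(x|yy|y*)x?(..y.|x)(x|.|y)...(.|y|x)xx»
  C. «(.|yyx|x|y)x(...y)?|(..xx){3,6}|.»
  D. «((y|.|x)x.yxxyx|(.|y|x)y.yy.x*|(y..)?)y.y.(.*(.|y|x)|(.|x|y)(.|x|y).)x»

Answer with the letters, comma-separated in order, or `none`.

A, D

A → match
B → no match — must end with "xx"
C → no match
D → match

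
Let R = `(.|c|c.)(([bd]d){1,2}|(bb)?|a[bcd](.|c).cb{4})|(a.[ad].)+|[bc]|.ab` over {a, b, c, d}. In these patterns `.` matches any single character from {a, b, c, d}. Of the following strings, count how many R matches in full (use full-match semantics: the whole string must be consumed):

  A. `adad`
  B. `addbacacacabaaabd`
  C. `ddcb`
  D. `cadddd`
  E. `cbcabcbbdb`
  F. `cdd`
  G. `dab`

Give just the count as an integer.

4

A → match
B → no match
C → no match
D → match
E → no match
F → match
G → match
Total matched: 4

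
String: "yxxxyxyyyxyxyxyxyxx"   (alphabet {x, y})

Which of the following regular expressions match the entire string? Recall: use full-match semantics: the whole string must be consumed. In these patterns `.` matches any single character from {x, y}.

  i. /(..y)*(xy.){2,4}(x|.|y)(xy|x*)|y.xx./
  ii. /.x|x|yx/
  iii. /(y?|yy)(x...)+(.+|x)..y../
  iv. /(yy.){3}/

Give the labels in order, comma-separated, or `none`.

iii

i → no match
ii → no match
iii → match
iv → no match — must start with "yy"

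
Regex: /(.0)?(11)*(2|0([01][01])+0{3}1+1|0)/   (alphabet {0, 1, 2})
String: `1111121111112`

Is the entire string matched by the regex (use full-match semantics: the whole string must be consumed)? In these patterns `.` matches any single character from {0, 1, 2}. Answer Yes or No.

No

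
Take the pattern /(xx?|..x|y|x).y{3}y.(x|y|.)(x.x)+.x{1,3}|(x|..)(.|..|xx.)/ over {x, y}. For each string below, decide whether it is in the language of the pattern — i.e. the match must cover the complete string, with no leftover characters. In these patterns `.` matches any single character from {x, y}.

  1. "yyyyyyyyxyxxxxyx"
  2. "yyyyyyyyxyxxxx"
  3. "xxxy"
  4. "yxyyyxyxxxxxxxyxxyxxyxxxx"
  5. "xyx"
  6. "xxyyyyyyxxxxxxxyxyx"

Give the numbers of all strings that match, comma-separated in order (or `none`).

1, 2, 3, 5, 6

1 → match
2 → match
3 → match
4 → no match
5 → match
6 → match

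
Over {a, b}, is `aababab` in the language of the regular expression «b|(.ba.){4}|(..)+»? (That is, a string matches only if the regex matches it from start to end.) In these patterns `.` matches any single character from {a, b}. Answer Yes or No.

No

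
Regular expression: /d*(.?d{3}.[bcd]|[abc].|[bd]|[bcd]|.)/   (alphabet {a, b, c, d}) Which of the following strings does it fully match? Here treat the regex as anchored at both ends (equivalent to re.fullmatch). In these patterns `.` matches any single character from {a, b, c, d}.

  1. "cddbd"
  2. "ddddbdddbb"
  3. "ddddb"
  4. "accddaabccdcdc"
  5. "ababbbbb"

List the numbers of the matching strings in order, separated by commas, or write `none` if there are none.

2, 3

1. "cddbd" → no match
2. "ddddbdddbb" → match
3. "ddddb" → match
4 → no match
5. "ababbbbb" → no match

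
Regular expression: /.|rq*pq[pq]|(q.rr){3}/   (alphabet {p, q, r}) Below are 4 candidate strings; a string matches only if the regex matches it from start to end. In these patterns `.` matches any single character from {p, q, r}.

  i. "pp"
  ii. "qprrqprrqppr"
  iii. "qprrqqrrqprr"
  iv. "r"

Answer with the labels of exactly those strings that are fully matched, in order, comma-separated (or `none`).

i → no match
ii → no match
iii → match
iv → match

iii, iv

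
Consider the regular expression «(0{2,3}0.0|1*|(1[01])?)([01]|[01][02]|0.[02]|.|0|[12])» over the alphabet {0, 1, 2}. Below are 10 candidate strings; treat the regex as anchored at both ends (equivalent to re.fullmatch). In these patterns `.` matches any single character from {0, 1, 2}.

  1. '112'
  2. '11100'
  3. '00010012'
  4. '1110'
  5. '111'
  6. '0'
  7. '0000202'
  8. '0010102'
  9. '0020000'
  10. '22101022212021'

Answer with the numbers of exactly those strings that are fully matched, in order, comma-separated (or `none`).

1 → match
2 → match
3 → match
4 → match
5 → match
6 → match
7 → match
8 → no match
9 → no match
10 → no match

1, 2, 3, 4, 5, 6, 7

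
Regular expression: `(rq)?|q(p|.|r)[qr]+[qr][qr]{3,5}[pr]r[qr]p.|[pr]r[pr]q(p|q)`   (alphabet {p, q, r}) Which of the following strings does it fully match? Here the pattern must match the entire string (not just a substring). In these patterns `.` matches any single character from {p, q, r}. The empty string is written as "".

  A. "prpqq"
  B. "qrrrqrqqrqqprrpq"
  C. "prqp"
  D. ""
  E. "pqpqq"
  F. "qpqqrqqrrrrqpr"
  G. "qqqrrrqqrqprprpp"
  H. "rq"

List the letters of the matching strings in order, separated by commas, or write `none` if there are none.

A, B, D, F, H

A → match
B → match
C → no match
D → match
E → no match
F → match
G → no match
H → match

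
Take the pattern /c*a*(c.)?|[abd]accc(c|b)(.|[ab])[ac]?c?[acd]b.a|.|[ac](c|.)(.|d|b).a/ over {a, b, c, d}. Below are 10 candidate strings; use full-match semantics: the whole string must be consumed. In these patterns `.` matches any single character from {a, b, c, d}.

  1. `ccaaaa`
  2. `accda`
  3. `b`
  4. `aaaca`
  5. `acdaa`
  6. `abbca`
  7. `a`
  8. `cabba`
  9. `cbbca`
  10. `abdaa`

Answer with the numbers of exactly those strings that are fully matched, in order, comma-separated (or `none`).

1, 2, 3, 4, 5, 6, 7, 8, 9, 10

1 → match
2 → match
3 → match
4 → match
5 → match
6 → match
7 → match
8 → match
9 → match
10 → match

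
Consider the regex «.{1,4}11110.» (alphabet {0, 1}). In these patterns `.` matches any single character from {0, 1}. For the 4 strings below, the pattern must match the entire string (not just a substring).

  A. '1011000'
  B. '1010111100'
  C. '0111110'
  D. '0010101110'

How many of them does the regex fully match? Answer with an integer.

1

A → no match
B → match
C → no match
D → no match
Total matched: 1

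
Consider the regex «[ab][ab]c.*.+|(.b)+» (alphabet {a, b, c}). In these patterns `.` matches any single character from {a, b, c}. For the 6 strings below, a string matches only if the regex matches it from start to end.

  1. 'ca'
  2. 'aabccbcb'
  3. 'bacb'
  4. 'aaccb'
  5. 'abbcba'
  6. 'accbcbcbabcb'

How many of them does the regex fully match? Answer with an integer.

1 → no match
2 → no match
3 → match
4 → match
5 → no match
6 → no match
Total matched: 2

2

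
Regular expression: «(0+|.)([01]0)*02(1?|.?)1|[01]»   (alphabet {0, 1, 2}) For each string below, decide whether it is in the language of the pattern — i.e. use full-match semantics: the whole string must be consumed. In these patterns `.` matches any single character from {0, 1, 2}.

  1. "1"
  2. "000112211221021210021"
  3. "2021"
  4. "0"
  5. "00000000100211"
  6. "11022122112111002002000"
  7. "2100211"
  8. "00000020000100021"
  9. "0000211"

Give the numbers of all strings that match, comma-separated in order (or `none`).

1 → match
2 → no match
3 → match
4 → match
5 → match
6 → no match
7 → match
8 → no match
9 → match

1, 3, 4, 5, 7, 9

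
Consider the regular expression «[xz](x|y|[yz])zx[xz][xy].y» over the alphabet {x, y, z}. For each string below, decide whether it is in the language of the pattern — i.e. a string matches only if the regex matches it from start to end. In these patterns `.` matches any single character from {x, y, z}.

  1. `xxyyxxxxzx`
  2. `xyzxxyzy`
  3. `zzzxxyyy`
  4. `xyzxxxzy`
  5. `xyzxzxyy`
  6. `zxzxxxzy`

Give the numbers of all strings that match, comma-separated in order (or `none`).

2, 3, 4, 5, 6

1 → no match — must end with `y`
2 → match
3 → match
4 → match
5 → match
6 → match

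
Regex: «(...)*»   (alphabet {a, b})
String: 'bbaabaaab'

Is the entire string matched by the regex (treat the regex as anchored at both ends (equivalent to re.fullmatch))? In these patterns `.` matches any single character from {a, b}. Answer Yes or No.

Yes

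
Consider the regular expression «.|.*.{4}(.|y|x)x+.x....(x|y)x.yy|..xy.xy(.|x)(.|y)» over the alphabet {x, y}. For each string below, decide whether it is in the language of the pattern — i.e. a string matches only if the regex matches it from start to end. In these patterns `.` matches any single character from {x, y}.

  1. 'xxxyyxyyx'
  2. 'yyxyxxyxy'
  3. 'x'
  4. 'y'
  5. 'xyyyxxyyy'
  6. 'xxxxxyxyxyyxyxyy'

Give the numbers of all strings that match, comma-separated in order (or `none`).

1, 2, 3, 4

1. 'xxxyyxyyx' → match
2. 'yyxyxxyxy' → match
3. 'x' → match
4. 'y' → match
5. 'xyyyxxyyy' → no match
6 → no match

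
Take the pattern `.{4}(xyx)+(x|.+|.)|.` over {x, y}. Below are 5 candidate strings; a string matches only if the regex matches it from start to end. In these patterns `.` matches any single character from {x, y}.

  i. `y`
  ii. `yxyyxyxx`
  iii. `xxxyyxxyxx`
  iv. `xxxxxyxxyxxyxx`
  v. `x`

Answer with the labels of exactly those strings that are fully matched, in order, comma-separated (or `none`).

i → match
ii → match
iii → no match
iv → match
v → match

i, ii, iv, v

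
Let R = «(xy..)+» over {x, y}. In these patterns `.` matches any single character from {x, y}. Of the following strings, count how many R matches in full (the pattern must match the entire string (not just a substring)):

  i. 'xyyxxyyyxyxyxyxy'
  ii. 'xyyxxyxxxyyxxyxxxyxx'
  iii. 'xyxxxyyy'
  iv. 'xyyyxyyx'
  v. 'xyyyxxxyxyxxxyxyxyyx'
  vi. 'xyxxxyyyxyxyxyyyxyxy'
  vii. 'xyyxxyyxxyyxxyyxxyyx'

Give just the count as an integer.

6

i → match
ii → match
iii. 'xyxxxyyy' → match
iv. 'xyyyxyyx' → match
v → no match
vi → match
vii → match
Total matched: 6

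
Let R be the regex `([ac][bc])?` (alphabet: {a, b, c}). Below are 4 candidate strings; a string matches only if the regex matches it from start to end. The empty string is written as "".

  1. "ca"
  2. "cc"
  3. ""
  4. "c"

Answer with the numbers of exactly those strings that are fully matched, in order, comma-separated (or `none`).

1 → no match
2 → match
3 → match
4 → no match

2, 3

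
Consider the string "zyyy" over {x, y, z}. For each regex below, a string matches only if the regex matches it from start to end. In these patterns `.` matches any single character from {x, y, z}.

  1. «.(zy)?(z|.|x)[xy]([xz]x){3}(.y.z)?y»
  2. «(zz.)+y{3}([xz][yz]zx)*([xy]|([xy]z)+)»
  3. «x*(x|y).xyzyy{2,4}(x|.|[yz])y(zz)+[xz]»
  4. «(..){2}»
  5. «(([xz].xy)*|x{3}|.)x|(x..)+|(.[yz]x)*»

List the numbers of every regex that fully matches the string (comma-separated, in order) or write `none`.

4

1 → no match
2 → no match — must start with "zz"
3 → no match
4 → match
5 → no match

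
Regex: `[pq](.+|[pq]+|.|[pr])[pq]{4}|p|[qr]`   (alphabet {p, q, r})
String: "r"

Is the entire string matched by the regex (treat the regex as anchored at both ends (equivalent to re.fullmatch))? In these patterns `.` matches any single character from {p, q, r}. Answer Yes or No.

Yes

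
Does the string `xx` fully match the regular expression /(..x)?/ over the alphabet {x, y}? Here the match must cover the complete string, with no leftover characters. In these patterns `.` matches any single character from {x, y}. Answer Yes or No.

No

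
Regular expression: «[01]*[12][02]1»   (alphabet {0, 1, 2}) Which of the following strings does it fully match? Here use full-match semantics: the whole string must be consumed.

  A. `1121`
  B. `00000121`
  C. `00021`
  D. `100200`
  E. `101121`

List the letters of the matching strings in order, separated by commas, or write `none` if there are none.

A, B, E

A. `1121` → match
B. `00000121` → match
C. `00021` → no match
D. `100200` → no match — must end with `1`
E. `101121` → match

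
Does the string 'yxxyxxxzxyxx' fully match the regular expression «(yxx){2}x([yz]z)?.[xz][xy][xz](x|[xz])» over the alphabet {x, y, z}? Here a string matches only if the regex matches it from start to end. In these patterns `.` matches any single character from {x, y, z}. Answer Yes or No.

Yes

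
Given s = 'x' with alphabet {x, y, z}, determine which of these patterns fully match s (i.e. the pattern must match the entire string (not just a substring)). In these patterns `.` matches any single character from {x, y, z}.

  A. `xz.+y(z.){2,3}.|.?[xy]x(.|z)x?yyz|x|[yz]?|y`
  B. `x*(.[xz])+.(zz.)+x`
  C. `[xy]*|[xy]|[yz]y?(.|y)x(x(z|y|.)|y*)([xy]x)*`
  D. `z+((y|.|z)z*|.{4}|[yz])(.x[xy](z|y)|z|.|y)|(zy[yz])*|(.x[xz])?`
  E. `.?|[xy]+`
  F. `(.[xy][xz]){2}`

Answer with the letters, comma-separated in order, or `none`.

A, C, E

A → match
B → no match
C → match
D → no match
E → match
F → no match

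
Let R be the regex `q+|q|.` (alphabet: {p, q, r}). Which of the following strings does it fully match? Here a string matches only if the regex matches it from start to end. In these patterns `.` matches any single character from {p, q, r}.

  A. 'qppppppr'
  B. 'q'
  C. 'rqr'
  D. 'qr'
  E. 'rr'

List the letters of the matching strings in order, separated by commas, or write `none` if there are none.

A → no match
B → match
C → no match
D → no match
E → no match

B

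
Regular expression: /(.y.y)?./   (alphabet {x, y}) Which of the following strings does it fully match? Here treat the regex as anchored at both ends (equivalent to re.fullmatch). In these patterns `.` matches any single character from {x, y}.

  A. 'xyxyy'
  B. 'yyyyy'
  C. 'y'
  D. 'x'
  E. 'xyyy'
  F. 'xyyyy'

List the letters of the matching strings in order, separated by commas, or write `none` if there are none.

A, B, C, D, F

A. 'xyxyy' → match
B. 'yyyyy' → match
C. 'y' → match
D. 'x' → match
E. 'xyyy' → no match
F. 'xyyyy' → match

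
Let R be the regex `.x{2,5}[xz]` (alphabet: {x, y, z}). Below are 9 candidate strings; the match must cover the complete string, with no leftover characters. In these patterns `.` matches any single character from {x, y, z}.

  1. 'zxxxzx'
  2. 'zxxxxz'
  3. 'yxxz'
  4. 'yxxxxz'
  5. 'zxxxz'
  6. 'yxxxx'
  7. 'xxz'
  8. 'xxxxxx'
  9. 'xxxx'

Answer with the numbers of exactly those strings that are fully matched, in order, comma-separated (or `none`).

1 → no match
2 → match
3 → match
4 → match
5 → match
6 → match
7 → no match
8 → match
9 → match

2, 3, 4, 5, 6, 8, 9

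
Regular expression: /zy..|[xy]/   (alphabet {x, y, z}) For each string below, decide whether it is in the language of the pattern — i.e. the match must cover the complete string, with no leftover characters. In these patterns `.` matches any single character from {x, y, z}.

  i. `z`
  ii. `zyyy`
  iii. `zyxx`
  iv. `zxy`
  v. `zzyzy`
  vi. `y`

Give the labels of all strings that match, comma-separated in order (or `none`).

ii, iii, vi

i → no match
ii → match
iii → match
iv → no match
v → no match
vi → match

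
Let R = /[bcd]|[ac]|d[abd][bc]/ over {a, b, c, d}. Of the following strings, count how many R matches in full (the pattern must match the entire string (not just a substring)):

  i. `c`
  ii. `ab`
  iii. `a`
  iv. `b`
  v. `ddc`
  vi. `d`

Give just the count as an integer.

5

i → match
ii → no match
iii → match
iv → match
v → match
vi → match
Total matched: 5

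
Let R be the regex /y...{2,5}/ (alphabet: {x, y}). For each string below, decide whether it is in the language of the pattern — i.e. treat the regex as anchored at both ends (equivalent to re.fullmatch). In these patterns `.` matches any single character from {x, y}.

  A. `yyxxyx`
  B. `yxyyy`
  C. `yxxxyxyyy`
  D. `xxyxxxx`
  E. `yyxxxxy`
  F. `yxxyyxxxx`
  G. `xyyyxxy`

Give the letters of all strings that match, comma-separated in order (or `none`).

A, B, E

A → match
B → match
C → no match
D → no match — must start with `y`
E → match
F → no match
G → no match — must start with `y`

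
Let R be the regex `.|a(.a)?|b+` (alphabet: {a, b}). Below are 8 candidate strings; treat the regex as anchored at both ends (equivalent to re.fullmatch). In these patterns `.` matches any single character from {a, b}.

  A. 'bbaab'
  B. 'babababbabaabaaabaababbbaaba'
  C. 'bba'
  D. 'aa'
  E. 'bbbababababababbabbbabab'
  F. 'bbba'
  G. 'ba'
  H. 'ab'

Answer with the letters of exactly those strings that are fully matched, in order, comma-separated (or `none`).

A → no match
B → no match
C → no match
D → no match
E → no match
F → no match
G → no match
H → no match

none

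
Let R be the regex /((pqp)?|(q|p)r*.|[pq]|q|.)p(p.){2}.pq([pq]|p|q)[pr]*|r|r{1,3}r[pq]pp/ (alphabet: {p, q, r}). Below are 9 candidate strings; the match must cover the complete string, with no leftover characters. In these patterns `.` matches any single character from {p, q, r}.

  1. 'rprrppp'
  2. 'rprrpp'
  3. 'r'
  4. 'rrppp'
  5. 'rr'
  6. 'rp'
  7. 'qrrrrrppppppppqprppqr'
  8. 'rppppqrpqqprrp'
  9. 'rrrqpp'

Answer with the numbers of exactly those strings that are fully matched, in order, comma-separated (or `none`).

3, 4, 8, 9

1 → no match
2 → no match
3 → match
4 → match
5 → no match
6 → no match
7 → no match
8 → match
9 → match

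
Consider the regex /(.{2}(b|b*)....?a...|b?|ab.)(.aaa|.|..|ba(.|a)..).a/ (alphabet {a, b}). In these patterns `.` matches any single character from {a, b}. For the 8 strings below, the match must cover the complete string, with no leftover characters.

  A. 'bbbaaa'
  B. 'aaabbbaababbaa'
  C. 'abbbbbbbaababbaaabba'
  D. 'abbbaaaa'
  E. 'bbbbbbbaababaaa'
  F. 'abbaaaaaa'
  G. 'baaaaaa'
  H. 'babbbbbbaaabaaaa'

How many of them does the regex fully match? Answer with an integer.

A → no match
B → match
C → match
D → no match
E → match
F → match
G → match
H → match
Total matched: 6

6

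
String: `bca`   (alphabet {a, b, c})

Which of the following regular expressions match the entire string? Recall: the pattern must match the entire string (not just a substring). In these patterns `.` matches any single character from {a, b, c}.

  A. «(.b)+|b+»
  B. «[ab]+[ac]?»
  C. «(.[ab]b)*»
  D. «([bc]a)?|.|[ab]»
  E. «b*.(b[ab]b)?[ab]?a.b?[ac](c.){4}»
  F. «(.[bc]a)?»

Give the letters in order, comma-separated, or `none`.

F

A → no match — must end with `b`
B → no match
C → no match
D → no match
E → no match
F → match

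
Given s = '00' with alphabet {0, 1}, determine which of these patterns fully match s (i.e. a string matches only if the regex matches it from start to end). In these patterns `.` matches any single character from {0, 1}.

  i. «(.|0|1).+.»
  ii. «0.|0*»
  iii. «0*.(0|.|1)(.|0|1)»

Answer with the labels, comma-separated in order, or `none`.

ii

i → no match
ii → match
iii → no match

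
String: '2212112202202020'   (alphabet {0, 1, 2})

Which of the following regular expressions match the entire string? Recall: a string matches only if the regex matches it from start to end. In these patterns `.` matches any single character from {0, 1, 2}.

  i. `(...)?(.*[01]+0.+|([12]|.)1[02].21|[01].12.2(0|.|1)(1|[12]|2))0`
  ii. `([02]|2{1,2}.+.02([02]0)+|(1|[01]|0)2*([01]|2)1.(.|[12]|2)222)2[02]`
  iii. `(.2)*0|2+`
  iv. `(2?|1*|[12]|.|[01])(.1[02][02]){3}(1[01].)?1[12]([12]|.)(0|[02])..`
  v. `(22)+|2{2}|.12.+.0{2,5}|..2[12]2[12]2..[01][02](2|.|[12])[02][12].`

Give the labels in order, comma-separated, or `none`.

i → no match
ii → match
iii → no match
iv → no match
v → no match

ii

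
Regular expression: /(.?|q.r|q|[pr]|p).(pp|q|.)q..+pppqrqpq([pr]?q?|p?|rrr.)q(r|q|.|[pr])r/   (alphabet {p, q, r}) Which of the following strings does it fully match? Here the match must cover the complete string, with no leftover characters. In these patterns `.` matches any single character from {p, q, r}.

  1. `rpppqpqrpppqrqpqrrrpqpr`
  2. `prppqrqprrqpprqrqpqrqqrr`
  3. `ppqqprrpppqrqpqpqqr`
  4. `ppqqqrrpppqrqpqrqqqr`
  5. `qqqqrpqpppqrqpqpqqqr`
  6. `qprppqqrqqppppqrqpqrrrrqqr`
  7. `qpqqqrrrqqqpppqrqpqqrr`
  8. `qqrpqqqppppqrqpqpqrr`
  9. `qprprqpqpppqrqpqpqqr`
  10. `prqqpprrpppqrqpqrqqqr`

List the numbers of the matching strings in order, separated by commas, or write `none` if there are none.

1, 3, 4, 5, 6, 7, 8, 9, 10

1 → match
2 → no match
3 → match
4 → match
5 → match
6 → match
7 → match
8 → match
9 → match
10 → match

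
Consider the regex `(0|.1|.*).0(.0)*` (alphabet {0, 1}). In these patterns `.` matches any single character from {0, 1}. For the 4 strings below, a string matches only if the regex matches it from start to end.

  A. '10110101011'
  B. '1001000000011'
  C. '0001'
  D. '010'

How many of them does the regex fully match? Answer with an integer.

1

A → no match
B → no match
C → no match
D → match
Total matched: 1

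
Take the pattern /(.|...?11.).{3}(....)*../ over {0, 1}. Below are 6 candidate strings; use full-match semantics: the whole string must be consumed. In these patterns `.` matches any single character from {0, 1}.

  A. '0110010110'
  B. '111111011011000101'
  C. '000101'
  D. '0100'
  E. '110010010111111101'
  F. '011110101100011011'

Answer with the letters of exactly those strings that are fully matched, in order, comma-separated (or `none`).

A → match
B → match
C → match
D → no match
E → match
F → match

A, B, C, E, F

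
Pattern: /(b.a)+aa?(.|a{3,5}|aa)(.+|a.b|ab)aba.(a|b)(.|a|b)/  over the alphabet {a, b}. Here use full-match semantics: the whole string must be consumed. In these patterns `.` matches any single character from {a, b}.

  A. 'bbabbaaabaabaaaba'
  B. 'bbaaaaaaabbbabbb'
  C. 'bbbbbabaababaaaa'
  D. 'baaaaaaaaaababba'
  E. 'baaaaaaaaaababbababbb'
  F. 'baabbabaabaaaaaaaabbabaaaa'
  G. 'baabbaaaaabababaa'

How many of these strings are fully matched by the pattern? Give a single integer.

4

A → no match
B → no match
C → no match
D → match
E → match
F → match
G → match
Total matched: 4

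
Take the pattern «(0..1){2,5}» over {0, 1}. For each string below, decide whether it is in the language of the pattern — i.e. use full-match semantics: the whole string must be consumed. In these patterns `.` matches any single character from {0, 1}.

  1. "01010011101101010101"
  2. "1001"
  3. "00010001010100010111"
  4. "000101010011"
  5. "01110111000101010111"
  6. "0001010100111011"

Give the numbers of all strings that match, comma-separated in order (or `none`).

3, 4, 5

1 → no match
2 → no match — must start with "0"
3 → match
4 → match
5 → match
6 → no match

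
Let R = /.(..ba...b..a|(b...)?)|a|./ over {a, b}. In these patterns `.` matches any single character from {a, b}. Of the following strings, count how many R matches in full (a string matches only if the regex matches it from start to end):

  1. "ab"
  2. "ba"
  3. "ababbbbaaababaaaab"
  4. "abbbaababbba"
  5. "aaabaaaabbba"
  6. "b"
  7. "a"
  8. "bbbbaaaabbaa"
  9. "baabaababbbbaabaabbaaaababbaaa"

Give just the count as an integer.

5

1 → no match
2 → no match
3 → no match
4 → match
5 → match
6 → match
7 → match
8 → match
9 → no match
Total matched: 5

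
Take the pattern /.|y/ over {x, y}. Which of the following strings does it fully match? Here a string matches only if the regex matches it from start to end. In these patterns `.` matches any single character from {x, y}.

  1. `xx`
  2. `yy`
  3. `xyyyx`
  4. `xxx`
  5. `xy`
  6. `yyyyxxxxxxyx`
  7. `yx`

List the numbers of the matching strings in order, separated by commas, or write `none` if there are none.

none

1. `xx` → no match
2. `yy` → no match
3. `xyyyx` → no match
4. `xxx` → no match
5. `xy` → no match
6. `yyyyxxxxxxyx` → no match
7. `yx` → no match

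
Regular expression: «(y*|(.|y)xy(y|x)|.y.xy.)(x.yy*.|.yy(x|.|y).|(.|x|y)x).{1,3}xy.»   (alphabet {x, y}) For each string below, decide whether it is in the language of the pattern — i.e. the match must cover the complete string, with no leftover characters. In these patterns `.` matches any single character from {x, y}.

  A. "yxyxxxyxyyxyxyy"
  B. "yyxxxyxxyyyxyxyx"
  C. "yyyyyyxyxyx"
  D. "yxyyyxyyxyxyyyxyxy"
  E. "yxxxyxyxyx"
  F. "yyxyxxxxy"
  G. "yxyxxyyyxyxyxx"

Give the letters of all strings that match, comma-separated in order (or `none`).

C

A → no match
B → no match
C → match
D → no match
E → no match
F → no match
G → no match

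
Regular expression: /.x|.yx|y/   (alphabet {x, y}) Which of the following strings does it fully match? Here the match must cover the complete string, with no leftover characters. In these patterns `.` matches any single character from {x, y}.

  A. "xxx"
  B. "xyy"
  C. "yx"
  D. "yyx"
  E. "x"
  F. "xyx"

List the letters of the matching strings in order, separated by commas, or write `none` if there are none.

C, D, F

A → no match
B → no match
C → match
D → match
E → no match
F → match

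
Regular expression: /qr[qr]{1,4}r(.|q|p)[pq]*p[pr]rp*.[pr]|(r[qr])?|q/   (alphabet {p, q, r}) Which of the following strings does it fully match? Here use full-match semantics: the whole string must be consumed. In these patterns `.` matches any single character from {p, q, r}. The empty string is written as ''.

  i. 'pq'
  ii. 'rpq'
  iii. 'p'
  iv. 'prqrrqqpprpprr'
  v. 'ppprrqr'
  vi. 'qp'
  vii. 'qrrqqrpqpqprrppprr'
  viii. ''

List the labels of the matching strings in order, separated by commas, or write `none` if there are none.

i → no match
ii → no match
iii → no match
iv → no match
v → no match
vi → no match
vii → match
viii → match

vii, viii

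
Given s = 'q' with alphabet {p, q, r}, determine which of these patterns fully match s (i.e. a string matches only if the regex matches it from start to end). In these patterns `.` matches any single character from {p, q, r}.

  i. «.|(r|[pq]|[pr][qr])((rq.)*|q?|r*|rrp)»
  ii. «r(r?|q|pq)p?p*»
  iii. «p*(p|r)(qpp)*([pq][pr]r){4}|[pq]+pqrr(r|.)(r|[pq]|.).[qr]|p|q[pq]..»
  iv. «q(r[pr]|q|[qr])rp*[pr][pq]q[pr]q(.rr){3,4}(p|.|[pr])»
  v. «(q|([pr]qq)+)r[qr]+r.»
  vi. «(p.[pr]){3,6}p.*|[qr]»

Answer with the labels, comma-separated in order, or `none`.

i → match
ii → no match — must start with 'r'
iii → no match
iv → no match
v → no match
vi → match

i, vi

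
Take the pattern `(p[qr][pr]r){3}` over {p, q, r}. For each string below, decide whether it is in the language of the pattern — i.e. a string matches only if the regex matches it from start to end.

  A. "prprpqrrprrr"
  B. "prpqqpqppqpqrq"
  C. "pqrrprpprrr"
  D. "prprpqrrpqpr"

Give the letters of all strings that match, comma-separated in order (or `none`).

A, D

A. "prprpqrrprrr" → match
B → no match — must end with "r"
C. "pqrrprpprrr" → no match
D. "prprpqrrpqpr" → match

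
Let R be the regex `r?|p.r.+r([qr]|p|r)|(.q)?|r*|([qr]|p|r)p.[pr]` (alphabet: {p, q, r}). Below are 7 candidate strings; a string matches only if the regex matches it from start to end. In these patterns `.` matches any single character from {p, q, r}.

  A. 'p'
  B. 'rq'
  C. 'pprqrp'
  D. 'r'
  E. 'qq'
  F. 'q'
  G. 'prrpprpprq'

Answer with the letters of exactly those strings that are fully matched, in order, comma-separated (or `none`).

A → no match
B → match
C → match
D → match
E → match
F → no match
G → match

B, C, D, E, G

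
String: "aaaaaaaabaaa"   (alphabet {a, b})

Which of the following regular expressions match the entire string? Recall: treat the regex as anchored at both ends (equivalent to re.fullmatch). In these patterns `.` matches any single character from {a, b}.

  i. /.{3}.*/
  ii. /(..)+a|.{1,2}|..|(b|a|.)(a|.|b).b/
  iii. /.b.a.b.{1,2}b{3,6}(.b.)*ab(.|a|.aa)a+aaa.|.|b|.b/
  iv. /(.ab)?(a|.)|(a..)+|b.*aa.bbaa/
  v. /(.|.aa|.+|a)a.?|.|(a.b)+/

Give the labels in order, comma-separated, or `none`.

i, iv, v

i → match
ii → no match
iii → no match
iv → match
v → match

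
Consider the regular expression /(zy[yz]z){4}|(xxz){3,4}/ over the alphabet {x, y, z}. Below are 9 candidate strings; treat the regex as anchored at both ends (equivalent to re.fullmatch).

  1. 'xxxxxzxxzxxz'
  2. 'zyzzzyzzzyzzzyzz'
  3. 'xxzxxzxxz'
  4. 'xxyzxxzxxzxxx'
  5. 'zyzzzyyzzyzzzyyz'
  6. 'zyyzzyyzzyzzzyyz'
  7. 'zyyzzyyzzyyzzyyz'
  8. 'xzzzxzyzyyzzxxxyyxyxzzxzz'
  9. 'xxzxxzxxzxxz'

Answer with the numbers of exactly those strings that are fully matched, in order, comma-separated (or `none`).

2, 3, 5, 6, 7, 9

1 → no match
2 → match
3 → match
4 → no match
5 → match
6 → match
7 → match
8 → no match
9 → match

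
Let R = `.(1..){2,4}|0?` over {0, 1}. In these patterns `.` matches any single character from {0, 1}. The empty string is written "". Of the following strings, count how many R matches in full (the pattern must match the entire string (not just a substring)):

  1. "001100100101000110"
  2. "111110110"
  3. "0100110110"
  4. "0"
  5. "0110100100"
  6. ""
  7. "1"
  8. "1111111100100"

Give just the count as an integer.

1 → no match
2 → no match
3 → match
4 → match
5 → match
6 → match
7 → no match
8 → match
Total matched: 5

5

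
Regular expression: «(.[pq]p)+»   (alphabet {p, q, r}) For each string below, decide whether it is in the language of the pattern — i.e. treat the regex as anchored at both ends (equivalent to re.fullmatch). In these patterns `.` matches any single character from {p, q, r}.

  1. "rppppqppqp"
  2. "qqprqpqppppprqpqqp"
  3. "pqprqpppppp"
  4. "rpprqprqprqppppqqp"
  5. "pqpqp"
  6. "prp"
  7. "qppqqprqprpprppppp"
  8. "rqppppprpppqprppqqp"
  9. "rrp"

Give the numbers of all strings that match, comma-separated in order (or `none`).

1 → no match
2 → match
3 → no match
4 → match
5 → no match
6 → no match
7 → match
8 → no match
9 → no match

2, 4, 7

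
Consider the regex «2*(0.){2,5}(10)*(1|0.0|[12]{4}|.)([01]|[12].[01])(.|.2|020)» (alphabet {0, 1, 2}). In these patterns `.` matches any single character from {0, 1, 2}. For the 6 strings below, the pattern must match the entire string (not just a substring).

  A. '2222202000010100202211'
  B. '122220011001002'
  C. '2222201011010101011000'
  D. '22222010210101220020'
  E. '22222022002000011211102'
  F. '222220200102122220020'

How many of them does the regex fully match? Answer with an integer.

4

A → match
B → no match
C → match
D → match
E → no match
F → match
Total matched: 4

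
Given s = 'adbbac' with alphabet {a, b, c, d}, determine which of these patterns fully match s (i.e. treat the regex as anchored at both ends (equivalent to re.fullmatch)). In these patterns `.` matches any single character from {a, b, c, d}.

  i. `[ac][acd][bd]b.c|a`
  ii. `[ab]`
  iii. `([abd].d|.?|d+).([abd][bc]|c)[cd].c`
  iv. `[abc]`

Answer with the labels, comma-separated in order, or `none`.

i

i → match
ii → no match
iii → no match
iv → no match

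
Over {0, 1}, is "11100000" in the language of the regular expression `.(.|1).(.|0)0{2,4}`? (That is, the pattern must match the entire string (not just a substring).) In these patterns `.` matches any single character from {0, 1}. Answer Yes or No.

Yes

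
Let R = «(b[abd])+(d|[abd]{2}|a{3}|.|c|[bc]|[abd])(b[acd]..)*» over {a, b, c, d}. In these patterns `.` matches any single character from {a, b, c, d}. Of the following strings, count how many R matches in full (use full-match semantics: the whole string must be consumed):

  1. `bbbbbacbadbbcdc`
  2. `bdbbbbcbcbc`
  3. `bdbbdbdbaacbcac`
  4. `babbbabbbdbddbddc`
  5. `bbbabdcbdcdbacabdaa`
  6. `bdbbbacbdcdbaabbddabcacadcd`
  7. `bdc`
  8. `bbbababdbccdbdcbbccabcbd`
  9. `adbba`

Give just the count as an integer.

1 → match
2 → match
3 → match
4 → match
5 → match
6 → no match
7 → match
8 → match
9 → no match — must start with `b`
Total matched: 7

7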